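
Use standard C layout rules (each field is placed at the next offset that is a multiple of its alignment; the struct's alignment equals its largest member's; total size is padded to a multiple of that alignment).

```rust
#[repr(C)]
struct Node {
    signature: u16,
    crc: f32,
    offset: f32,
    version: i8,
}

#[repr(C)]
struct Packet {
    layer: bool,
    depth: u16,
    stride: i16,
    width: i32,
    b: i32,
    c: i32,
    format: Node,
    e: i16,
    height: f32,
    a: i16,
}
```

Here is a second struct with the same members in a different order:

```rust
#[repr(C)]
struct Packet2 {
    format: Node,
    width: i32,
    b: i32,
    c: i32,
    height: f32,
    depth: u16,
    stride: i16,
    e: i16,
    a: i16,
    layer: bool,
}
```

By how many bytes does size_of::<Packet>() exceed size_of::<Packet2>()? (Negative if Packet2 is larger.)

4

Node: @0: signature [2B, align 2] → 2; +2 pad (align 4); @4: crc [4B, align 4] → 8; @8: offset [4B, align 4] → 12; @12: version [1B, align 1] → 13; +3 tail pad (align 4); size 16, align 4
@0: layer [1B, align 1] → 1
+1 pad (align 2)
@2: depth [2B, align 2] → 4
@4: stride [2B, align 2] → 6
+2 pad (align 4)
@8: width [4B, align 4] → 12
@12: b [4B, align 4] → 16
@16: c [4B, align 4] → 20
@20: format [16B, align 4] → 36
@36: e [2B, align 2] → 38
+2 pad (align 4)
@40: height [4B, align 4] → 44
@44: a [2B, align 2] → 46
+2 tail pad (align 4)
size 48, align 4
— Packet2 —
@0: format [16B, align 4] → 16
@16: width [4B, align 4] → 20
@20: b [4B, align 4] → 24
@24: c [4B, align 4] → 28
@28: height [4B, align 4] → 32
@32: depth [2B, align 2] → 34
@34: stride [2B, align 2] → 36
@36: e [2B, align 2] → 38
@38: a [2B, align 2] → 40
@40: layer [1B, align 1] → 41
+3 tail pad (align 4)
size 44, align 4
48 − 44 = 4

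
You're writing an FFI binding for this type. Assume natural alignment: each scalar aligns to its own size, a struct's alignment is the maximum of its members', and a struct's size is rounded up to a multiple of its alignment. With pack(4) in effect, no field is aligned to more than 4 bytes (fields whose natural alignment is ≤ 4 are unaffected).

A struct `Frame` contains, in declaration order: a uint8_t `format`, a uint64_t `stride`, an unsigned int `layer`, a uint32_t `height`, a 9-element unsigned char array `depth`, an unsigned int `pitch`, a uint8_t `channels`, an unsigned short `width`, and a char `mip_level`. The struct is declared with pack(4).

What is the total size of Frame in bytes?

format at 0 (size 1, align 1) → ends 1
pad 3 to align 4 for stride
stride at 4 (size 8, align 4) → ends 12
layer at 12 (size 4, align 4) → ends 16
height at 16 (size 4, align 4) → ends 20
depth at 20 (size 9, align 1) → ends 29
pad 3 to align 4 for pitch
pitch at 32 (size 4, align 4) → ends 36
channels at 36 (size 1, align 1) → ends 37
pad 1 to align 2 for width
width at 38 (size 2, align 2) → ends 40
mip_level at 40 (size 1, align 1) → ends 41
tail pad 3 to reach multiple of 4
total 44 bytes, alignment 4

44 bytes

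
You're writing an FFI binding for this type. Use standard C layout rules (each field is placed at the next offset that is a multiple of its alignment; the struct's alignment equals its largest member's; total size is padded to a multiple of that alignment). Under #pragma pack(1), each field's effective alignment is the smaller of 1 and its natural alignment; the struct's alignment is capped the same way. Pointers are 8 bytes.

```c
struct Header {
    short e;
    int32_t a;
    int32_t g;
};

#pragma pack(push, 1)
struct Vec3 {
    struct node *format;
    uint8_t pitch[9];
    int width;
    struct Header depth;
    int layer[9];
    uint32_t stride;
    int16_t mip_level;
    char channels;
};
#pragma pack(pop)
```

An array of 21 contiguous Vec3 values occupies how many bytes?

Header: 0..2  e  (2B, 2-aligned); 2..4  -- padding (2B); 4..8  a  (4B, 4-aligned); 8..12  g  (4B, 4-aligned); sizeof = 12, alignof = 4
0..8  format  (8B, 1-aligned)
8..17  pitch  (9B, 1-aligned)
17..21  width  (4B, 1-aligned)
21..33  depth  (12B, 1-aligned)
33..69  layer  (36B, 1-aligned)
69..73  stride  (4B, 1-aligned)
73..75  mip_level  (2B, 1-aligned)
75..76  channels  (1B, 1-aligned)
sizeof = 76, alignof = 1
array of 21: 21 × 76 = 1596

1596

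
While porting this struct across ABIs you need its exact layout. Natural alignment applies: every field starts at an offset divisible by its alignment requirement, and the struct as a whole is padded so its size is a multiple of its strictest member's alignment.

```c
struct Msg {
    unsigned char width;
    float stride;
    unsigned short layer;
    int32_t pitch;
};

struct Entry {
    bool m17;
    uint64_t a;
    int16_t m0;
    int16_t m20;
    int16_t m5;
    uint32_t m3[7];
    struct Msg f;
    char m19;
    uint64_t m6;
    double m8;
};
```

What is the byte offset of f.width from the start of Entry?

Msg: 0..1  width  (1B, 1-aligned); 1..4  -- padding (3B); 4..8  stride  (4B, 4-aligned); 8..10  layer  (2B, 2-aligned); 10..12  -- padding (2B); 12..16  pitch  (4B, 4-aligned); sizeof = 16, alignof = 4
0..1  m17  (1B, 1-aligned)
1..8  -- padding (7B)
8..16  a  (8B, 8-aligned)
16..18  m0  (2B, 2-aligned)
18..20  m20  (2B, 2-aligned)
20..22  m5  (2B, 2-aligned)
22..24  -- padding (2B)
24..52  m3  (28B, 4-aligned)
52..68  f  (16B, 4-aligned)
within Msg: width at 0
52 + 0 = 52

52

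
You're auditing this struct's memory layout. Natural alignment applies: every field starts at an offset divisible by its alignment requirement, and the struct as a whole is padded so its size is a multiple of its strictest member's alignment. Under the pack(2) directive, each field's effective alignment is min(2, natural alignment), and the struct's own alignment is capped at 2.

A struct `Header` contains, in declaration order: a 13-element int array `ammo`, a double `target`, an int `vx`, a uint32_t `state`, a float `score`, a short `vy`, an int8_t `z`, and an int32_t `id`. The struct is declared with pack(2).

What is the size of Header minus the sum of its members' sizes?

1

@0: ammo [52B, align 2] → 52
@52: target [8B, align 2] → 60
@60: vx [4B, align 2] → 64
@64: state [4B, align 2] → 68
@68: score [4B, align 2] → 72
@72: vy [2B, align 2] → 74
@74: z [1B, align 1] → 75
+1 pad (align 2)
@76: id [4B, align 2] → 80
size 80, align 2
data bytes 79, size 80 → padding 1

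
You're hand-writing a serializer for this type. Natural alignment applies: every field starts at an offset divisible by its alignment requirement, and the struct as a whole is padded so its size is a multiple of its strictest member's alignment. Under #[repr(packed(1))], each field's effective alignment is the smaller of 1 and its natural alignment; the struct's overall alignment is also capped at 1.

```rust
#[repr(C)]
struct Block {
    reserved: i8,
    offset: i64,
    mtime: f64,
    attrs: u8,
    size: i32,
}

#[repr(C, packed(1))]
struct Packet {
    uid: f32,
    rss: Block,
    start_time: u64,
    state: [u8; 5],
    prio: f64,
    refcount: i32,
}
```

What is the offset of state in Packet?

44

Block: reserved at 0 (size 1, align 1) → ends 1; pad 7 to align 8 for offset; offset at 8 (size 8, align 8) → ends 16; mtime at 16 (size 8, align 8) → ends 24; attrs at 24 (size 1, align 1) → ends 25; pad 3 to align 4 for size; size at 28 (size 4, align 4) → ends 32; total 32 bytes, alignment 8
uid at 0 (size 4, align 1) → ends 4
rss at 4 (size 32, align 1) → ends 36
start_time at 36 (size 8, align 1) → ends 44
state at 44 (size 5, align 1) → ends 49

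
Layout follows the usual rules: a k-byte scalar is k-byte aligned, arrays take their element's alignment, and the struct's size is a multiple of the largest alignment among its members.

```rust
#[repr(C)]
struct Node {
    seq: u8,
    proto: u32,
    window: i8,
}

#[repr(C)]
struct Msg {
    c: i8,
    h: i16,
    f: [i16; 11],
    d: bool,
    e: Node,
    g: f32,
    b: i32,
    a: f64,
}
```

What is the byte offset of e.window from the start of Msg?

Node: 0..1  seq  (1B, 1-aligned); 1..4  -- padding (3B); 4..8  proto  (4B, 4-aligned); 8..9  window  (1B, 1-aligned); 9..12  -- tail padding (3B); sizeof = 12, alignof = 4
0..1  c  (1B, 1-aligned)
1..2  -- padding (1B)
2..4  h  (2B, 2-aligned)
4..26  f  (22B, 2-aligned)
26..27  d  (1B, 1-aligned)
27..28  -- padding (1B)
28..40  e  (12B, 4-aligned)
within Node: window at 8
28 + 8 = 36

36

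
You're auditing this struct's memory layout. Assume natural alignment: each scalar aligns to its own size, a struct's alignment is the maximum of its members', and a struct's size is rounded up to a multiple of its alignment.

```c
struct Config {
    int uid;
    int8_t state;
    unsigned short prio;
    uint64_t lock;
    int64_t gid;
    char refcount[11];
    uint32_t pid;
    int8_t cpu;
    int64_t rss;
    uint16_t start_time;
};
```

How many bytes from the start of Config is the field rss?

0..4  uid  (4B, 4-aligned)
4..5  state  (1B, 1-aligned)
5..6  -- padding (1B)
6..8  prio  (2B, 2-aligned)
8..16  lock  (8B, 8-aligned)
16..24  gid  (8B, 8-aligned)
24..35  refcount  (11B, 1-aligned)
35..36  -- padding (1B)
36..40  pid  (4B, 4-aligned)
40..41  cpu  (1B, 1-aligned)
41..48  -- padding (7B)
48..56  rss  (8B, 8-aligned)

48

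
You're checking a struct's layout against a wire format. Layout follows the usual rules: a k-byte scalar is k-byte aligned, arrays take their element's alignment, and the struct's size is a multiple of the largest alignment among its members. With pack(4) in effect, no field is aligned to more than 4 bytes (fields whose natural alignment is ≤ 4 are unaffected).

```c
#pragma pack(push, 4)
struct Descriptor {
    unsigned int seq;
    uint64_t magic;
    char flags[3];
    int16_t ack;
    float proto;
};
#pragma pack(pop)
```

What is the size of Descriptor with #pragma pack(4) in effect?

seq at 0 (size 4, align 4) → ends 4
magic at 4 (size 8, align 4) → ends 12
flags at 12 (size 3, align 1) → ends 15
pad 1 to align 2 for ack
ack at 16 (size 2, align 2) → ends 18
pad 2 to align 4 for proto
proto at 20 (size 4, align 4) → ends 24
total 24 bytes, alignment 4

24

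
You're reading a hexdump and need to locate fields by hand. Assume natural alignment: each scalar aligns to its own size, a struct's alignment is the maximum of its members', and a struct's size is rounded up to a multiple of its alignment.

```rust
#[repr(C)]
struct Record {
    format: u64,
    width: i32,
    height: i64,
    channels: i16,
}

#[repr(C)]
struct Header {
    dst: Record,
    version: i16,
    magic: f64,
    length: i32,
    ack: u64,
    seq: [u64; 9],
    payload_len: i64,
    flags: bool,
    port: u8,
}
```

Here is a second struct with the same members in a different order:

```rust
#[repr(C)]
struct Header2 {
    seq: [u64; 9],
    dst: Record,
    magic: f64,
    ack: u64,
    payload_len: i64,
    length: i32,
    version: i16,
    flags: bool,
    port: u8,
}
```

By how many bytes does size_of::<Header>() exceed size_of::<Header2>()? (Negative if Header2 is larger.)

Record: format at 0 (size 8, align 8) → ends 8; width at 8 (size 4, align 4) → ends 12; pad 4 to align 8 for height; height at 16 (size 8, align 8) → ends 24; channels at 24 (size 2, align 2) → ends 26; tail pad 6 to reach multiple of 8; total 32 bytes, alignment 8
dst at 0 (size 32, align 8) → ends 32
version at 32 (size 2, align 2) → ends 34
pad 6 to align 8 for magic
magic at 40 (size 8, align 8) → ends 48
length at 48 (size 4, align 4) → ends 52
pad 4 to align 8 for ack
ack at 56 (size 8, align 8) → ends 64
seq at 64 (size 72, align 8) → ends 136
payload_len at 136 (size 8, align 8) → ends 144
flags at 144 (size 1, align 1) → ends 145
port at 145 (size 1, align 1) → ends 146
tail pad 6 to reach multiple of 8
total 152 bytes, alignment 8
— Header2 —
seq at 0 (size 72, align 8) → ends 72
dst at 72 (size 32, align 8) → ends 104
magic at 104 (size 8, align 8) → ends 112
ack at 112 (size 8, align 8) → ends 120
payload_len at 120 (size 8, align 8) → ends 128
length at 128 (size 4, align 4) → ends 132
version at 132 (size 2, align 2) → ends 134
flags at 134 (size 1, align 1) → ends 135
port at 135 (size 1, align 1) → ends 136
total 136 bytes, alignment 8
152 − 136 = 16

16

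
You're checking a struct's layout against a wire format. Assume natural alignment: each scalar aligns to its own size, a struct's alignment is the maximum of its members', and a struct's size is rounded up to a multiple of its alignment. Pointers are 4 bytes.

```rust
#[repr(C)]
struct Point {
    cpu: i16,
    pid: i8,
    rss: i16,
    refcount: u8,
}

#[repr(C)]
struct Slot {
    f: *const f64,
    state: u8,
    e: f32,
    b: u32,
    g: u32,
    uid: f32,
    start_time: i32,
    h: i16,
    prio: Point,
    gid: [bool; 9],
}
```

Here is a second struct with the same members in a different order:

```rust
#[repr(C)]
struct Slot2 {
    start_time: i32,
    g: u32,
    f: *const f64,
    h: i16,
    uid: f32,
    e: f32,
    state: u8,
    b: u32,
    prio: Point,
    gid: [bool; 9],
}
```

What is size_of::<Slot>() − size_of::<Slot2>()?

-4

Point: 0..2  cpu  (2B, 2-aligned); 2..3  pid  (1B, 1-aligned); 3..4  -- padding (1B); 4..6  rss  (2B, 2-aligned); 6..7  refcount  (1B, 1-aligned); 7..8  -- tail padding (1B); sizeof = 8, alignof = 2
0..4  f  (4B, 4-aligned)
4..5  state  (1B, 1-aligned)
5..8  -- padding (3B)
8..12  e  (4B, 4-aligned)
12..16  b  (4B, 4-aligned)
16..20  g  (4B, 4-aligned)
20..24  uid  (4B, 4-aligned)
24..28  start_time  (4B, 4-aligned)
28..30  h  (2B, 2-aligned)
30..38  prio  (8B, 2-aligned)
38..47  gid  (9B, 1-aligned)
47..48  -- tail padding (1B)
sizeof = 48, alignof = 4
— Slot2 —
0..4  start_time  (4B, 4-aligned)
4..8  g  (4B, 4-aligned)
8..12  f  (4B, 4-aligned)
12..14  h  (2B, 2-aligned)
14..16  -- padding (2B)
16..20  uid  (4B, 4-aligned)
20..24  e  (4B, 4-aligned)
24..25  state  (1B, 1-aligned)
25..28  -- padding (3B)
28..32  b  (4B, 4-aligned)
32..40  prio  (8B, 2-aligned)
40..49  gid  (9B, 1-aligned)
49..52  -- tail padding (3B)
sizeof = 52, alignof = 4
48 − 52 = -4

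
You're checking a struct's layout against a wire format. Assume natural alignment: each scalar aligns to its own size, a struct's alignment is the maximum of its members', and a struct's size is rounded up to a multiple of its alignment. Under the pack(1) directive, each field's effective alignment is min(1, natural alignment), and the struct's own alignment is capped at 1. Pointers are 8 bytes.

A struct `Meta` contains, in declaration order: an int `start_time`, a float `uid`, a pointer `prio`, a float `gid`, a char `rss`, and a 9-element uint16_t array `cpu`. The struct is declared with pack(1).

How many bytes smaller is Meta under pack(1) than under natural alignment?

1

natural layout:
  start_time at 0 (size 4, align 4) → ends 4
  uid at 4 (size 4, align 4) → ends 8
  prio at 8 (size 8, align 8) → ends 16
  gid at 16 (size 4, align 4) → ends 20
  rss at 20 (size 1, align 1) → ends 21
  pad 1 to align 2 for cpu
  cpu at 22 (size 18, align 2) → ends 40
  total 40 bytes, alignment 8
packed(1) layout:
  start_time at 0 (size 4, align 1) → ends 4
  uid at 4 (size 4, align 1) → ends 8
  prio at 8 (size 8, align 1) → ends 16
  gid at 16 (size 4, align 1) → ends 20
  rss at 20 (size 1, align 1) → ends 21
  cpu at 21 (size 18, align 1) → ends 39
  total 39 bytes, alignment 1
40 − 39 = 1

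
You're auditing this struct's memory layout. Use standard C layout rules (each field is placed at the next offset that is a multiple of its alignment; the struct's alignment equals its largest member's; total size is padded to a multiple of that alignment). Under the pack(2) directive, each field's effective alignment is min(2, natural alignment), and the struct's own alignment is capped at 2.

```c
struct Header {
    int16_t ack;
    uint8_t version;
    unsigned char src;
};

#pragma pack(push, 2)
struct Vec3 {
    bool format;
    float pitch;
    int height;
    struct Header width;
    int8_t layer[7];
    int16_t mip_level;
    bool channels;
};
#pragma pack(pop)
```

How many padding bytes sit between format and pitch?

Header: @0: ack [2B, align 2] → 2; @2: version [1B, align 1] → 3; @3: src [1B, align 1] → 4; size 4, align 2
@0: format [1B, align 1] → 1
+1 pad (align 2)
@2: pitch [4B, align 2] → 6

1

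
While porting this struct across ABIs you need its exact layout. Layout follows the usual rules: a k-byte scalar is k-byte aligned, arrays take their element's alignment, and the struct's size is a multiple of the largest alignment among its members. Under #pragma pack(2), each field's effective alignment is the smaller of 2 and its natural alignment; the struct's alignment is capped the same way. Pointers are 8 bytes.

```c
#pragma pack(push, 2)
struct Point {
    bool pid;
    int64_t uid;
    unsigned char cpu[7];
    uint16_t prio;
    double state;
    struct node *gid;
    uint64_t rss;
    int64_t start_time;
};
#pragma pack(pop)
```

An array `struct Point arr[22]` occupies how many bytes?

0..1  pid  (1B, 1-aligned)
1..2  -- padding (1B)
2..10  uid  (8B, 2-aligned)
10..17  cpu  (7B, 1-aligned)
17..18  -- padding (1B)
18..20  prio  (2B, 2-aligned)
20..28  state  (8B, 2-aligned)
28..36  gid  (8B, 2-aligned)
36..44  rss  (8B, 2-aligned)
44..52  start_time  (8B, 2-aligned)
sizeof = 52, alignof = 2
array of 22: 22 × 52 = 1144

1144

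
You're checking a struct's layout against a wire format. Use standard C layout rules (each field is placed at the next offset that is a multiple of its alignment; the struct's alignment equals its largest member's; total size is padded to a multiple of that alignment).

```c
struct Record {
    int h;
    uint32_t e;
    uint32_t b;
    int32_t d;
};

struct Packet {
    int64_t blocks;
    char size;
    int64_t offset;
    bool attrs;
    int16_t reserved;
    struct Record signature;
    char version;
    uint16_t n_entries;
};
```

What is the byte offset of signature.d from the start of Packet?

40

Record: h at 0 (size 4, align 4) → ends 4; e at 4 (size 4, align 4) → ends 8; b at 8 (size 4, align 4) → ends 12; d at 12 (size 4, align 4) → ends 16; total 16 bytes, alignment 4
blocks at 0 (size 8, align 8) → ends 8
size at 8 (size 1, align 1) → ends 9
pad 7 to align 8 for offset
offset at 16 (size 8, align 8) → ends 24
attrs at 24 (size 1, align 1) → ends 25
pad 1 to align 2 for reserved
reserved at 26 (size 2, align 2) → ends 28
signature at 28 (size 16, align 4) → ends 44
within Record: d at 12
28 + 12 = 40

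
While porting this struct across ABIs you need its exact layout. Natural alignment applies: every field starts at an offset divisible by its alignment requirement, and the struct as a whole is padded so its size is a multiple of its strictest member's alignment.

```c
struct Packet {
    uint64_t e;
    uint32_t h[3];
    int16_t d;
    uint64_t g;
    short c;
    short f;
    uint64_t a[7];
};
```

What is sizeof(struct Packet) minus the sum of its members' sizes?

6

@0: e [8B, align 8] → 8
@8: h [12B, align 4] → 20
@20: d [2B, align 2] → 22
+2 pad (align 8)
@24: g [8B, align 8] → 32
@32: c [2B, align 2] → 34
@34: f [2B, align 2] → 36
+4 pad (align 8)
@40: a [56B, align 8] → 96
size 96, align 8
data bytes 90, size 96 → padding 6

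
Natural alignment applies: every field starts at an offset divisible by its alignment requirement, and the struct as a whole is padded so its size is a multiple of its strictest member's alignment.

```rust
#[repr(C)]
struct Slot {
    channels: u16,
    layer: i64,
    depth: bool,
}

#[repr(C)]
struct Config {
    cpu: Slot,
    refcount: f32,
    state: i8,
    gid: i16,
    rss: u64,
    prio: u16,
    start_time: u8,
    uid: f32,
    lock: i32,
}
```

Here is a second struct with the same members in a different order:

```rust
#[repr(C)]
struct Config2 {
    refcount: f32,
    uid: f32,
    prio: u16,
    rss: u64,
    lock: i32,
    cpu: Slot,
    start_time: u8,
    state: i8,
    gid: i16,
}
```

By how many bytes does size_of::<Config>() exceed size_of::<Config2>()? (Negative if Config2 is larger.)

-8

Slot: 0..2  channels  (2B, 2-aligned); 2..8  -- padding (6B); 8..16  layer  (8B, 8-aligned); 16..17  depth  (1B, 1-aligned); 17..24  -- tail padding (7B); sizeof = 24, alignof = 8
0..24  cpu  (24B, 8-aligned)
24..28  refcount  (4B, 4-aligned)
28..29  state  (1B, 1-aligned)
29..30  -- padding (1B)
30..32  gid  (2B, 2-aligned)
32..40  rss  (8B, 8-aligned)
40..42  prio  (2B, 2-aligned)
42..43  start_time  (1B, 1-aligned)
43..44  -- padding (1B)
44..48  uid  (4B, 4-aligned)
48..52  lock  (4B, 4-aligned)
52..56  -- tail padding (4B)
sizeof = 56, alignof = 8
— Config2 —
0..4  refcount  (4B, 4-aligned)
4..8  uid  (4B, 4-aligned)
8..10  prio  (2B, 2-aligned)
10..16  -- padding (6B)
16..24  rss  (8B, 8-aligned)
24..28  lock  (4B, 4-aligned)
28..32  -- padding (4B)
32..56  cpu  (24B, 8-aligned)
56..57  start_time  (1B, 1-aligned)
57..58  state  (1B, 1-aligned)
58..60  gid  (2B, 2-aligned)
60..64  -- tail padding (4B)
sizeof = 64, alignof = 8
56 − 64 = -8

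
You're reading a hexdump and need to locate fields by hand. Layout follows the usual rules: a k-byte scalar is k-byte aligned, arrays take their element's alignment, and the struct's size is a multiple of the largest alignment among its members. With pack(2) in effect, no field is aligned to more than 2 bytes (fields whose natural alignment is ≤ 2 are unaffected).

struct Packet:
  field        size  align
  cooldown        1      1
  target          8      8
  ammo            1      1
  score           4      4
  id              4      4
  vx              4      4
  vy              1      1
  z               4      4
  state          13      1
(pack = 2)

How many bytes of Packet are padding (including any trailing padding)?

4

@0: cooldown [1B, align 1] → 1
+1 pad (align 2)
@2: target [8B, align 2] → 10
@10: ammo [1B, align 1] → 11
+1 pad (align 2)
@12: score [4B, align 2] → 16
@16: id [4B, align 2] → 20
@20: vx [4B, align 2] → 24
@24: vy [1B, align 1] → 25
+1 pad (align 2)
@26: z [4B, align 2] → 30
@30: state [13B, align 1] → 43
+1 tail pad (align 2)
size 44, align 2
data bytes 40, size 44 → padding 4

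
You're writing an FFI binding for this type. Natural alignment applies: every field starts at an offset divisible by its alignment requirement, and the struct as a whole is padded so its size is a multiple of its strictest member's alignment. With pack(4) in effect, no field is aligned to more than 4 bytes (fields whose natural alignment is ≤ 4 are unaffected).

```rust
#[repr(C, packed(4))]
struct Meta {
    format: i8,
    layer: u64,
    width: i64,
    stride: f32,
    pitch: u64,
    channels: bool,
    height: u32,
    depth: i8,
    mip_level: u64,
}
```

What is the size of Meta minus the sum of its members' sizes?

@0: format [1B, align 1] → 1
+3 pad (align 4)
@4: layer [8B, align 4] → 12
@12: width [8B, align 4] → 20
@20: stride [4B, align 4] → 24
@24: pitch [8B, align 4] → 32
@32: channels [1B, align 1] → 33
+3 pad (align 4)
@36: height [4B, align 4] → 40
@40: depth [1B, align 1] → 41
+3 pad (align 4)
@44: mip_level [8B, align 4] → 52
size 52, align 4
data bytes 43, size 52 → padding 9

9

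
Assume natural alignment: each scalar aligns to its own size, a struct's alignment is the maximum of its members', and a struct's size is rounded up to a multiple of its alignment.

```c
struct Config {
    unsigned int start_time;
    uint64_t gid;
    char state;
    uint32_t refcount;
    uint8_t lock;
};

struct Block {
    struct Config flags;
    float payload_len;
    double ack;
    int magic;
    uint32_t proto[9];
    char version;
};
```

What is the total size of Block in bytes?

Config: start_time at 0 (size 4, align 4) → ends 4; pad 4 to align 8 for gid; gid at 8 (size 8, align 8) → ends 16; state at 16 (size 1, align 1) → ends 17; pad 3 to align 4 for refcount; refcount at 20 (size 4, align 4) → ends 24; lock at 24 (size 1, align 1) → ends 25; tail pad 7 to reach multiple of 8; total 32 bytes, alignment 8
flags at 0 (size 32, align 8) → ends 32
payload_len at 32 (size 4, align 4) → ends 36
pad 4 to align 8 for ack
ack at 40 (size 8, align 8) → ends 48
magic at 48 (size 4, align 4) → ends 52
proto at 52 (size 36, align 4) → ends 88
version at 88 (size 1, align 1) → ends 89
tail pad 7 to reach multiple of 8
total 96 bytes, alignment 8

96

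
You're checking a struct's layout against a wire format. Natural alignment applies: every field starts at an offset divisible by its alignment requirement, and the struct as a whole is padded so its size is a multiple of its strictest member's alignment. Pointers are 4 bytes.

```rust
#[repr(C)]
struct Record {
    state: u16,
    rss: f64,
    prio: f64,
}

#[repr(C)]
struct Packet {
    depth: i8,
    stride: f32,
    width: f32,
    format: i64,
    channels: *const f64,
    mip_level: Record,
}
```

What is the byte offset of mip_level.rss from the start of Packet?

Record: state at 0 (size 2, align 2) → ends 2; pad 6 to align 8 for rss; rss at 8 (size 8, align 8) → ends 16; prio at 16 (size 8, align 8) → ends 24; total 24 bytes, alignment 8
depth at 0 (size 1, align 1) → ends 1
pad 3 to align 4 for stride
stride at 4 (size 4, align 4) → ends 8
width at 8 (size 4, align 4) → ends 12
pad 4 to align 8 for format
format at 16 (size 8, align 8) → ends 24
channels at 24 (size 4, align 4) → ends 28
pad 4 to align 8 for mip_level
mip_level at 32 (size 24, align 8) → ends 56
within Record: rss at 8
32 + 8 = 40

40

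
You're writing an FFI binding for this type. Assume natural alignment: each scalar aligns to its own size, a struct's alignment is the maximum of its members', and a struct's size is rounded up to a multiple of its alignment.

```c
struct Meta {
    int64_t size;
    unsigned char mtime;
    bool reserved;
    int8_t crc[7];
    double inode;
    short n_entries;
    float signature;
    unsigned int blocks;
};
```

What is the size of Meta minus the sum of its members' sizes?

@0: size [8B, align 8] → 8
@8: mtime [1B, align 1] → 9
@9: reserved [1B, align 1] → 10
@10: crc [7B, align 1] → 17
+7 pad (align 8)
@24: inode [8B, align 8] → 32
@32: n_entries [2B, align 2] → 34
+2 pad (align 4)
@36: signature [4B, align 4] → 40
@40: blocks [4B, align 4] → 44
+4 tail pad (align 8)
size 48, align 8
data bytes 35, size 48 → padding 13

13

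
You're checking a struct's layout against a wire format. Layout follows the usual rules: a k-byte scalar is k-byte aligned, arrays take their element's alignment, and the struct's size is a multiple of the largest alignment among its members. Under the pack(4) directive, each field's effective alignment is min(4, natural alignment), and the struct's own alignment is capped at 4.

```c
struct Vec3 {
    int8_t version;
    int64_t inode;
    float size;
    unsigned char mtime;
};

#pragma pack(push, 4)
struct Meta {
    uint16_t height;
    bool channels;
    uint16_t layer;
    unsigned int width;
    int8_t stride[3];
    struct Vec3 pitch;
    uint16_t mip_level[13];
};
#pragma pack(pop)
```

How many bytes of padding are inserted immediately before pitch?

1

Vec3: @0: version [1B, align 1] → 1; +7 pad (align 8); @8: inode [8B, align 8] → 16; @16: size [4B, align 4] → 20; @20: mtime [1B, align 1] → 21; +3 tail pad (align 8); size 24, align 8
@0: height [2B, align 2] → 2
@2: channels [1B, align 1] → 3
+1 pad (align 2)
@4: layer [2B, align 2] → 6
+2 pad (align 4)
@8: width [4B, align 4] → 12
@12: stride [3B, align 1] → 15
+1 pad (align 4)
@16: pitch [24B, align 4] → 40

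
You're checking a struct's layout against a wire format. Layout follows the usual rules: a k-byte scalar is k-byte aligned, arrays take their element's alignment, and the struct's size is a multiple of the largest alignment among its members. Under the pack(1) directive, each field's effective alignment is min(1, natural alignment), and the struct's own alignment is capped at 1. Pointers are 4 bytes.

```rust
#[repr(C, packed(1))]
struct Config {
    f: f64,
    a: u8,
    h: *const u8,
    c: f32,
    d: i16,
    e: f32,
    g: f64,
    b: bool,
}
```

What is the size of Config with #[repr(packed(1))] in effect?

@0: f [8B, align 1] → 8
@8: a [1B, align 1] → 9
@9: h [4B, align 1] → 13
@13: c [4B, align 1] → 17
@17: d [2B, align 1] → 19
@19: e [4B, align 1] → 23
@23: g [8B, align 1] → 31
@31: b [1B, align 1] → 32
size 32, align 1

32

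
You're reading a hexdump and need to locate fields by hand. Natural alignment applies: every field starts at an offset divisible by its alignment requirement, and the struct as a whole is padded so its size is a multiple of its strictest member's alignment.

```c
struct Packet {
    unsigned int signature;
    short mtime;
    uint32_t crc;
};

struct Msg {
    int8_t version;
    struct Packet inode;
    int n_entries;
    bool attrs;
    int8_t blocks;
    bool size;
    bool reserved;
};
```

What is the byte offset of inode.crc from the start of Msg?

12

Packet: @0: signature [4B, align 4] → 4; @4: mtime [2B, align 2] → 6; +2 pad (align 4); @8: crc [4B, align 4] → 12; size 12, align 4
@0: version [1B, align 1] → 1
+3 pad (align 4)
@4: inode [12B, align 4] → 16
within Packet: crc at 8
4 + 8 = 12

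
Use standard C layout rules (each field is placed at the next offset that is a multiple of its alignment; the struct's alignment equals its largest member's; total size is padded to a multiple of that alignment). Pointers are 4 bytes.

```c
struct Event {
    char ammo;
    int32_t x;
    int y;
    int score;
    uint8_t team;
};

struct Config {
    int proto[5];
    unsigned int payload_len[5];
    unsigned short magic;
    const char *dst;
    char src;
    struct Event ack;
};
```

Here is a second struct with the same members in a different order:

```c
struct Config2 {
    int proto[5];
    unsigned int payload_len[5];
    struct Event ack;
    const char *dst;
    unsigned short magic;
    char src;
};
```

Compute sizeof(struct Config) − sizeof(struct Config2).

Event: @0: ammo [1B, align 1] → 1; +3 pad (align 4); @4: x [4B, align 4] → 8; @8: y [4B, align 4] → 12; @12: score [4B, align 4] → 16; @16: team [1B, align 1] → 17; +3 tail pad (align 4); size 20, align 4
@0: proto [20B, align 4] → 20
@20: payload_len [20B, align 4] → 40
@40: magic [2B, align 2] → 42
+2 pad (align 4)
@44: dst [4B, align 4] → 48
@48: src [1B, align 1] → 49
+3 pad (align 4)
@52: ack [20B, align 4] → 72
size 72, align 4
— Config2 —
@0: proto [20B, align 4] → 20
@20: payload_len [20B, align 4] → 40
@40: ack [20B, align 4] → 60
@60: dst [4B, align 4] → 64
@64: magic [2B, align 2] → 66
@66: src [1B, align 1] → 67
+1 tail pad (align 4)
size 68, align 4
72 − 68 = 4

4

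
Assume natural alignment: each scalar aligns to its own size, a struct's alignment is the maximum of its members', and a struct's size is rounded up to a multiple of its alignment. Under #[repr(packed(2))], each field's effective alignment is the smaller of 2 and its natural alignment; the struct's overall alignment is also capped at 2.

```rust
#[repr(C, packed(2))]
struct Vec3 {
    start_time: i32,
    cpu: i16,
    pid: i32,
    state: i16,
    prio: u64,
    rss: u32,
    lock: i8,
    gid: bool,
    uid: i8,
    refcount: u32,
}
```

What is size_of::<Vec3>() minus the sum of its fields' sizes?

1

@0: start_time [4B, align 2] → 4
@4: cpu [2B, align 2] → 6
@6: pid [4B, align 2] → 10
@10: state [2B, align 2] → 12
@12: prio [8B, align 2] → 20
@20: rss [4B, align 2] → 24
@24: lock [1B, align 1] → 25
@25: gid [1B, align 1] → 26
@26: uid [1B, align 1] → 27
+1 pad (align 2)
@28: refcount [4B, align 2] → 32
size 32, align 2
data bytes 31, size 32 → padding 1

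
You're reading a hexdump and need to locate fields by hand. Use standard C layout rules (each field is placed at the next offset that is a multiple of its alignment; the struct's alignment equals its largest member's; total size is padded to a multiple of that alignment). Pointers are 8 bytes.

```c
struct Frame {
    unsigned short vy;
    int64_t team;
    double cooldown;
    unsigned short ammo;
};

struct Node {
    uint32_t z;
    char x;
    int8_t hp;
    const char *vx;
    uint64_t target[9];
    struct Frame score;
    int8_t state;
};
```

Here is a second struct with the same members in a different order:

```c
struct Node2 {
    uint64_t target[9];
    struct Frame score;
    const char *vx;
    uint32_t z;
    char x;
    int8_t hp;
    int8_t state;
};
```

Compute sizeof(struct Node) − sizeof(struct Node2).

Frame: vy at 0 (size 2, align 2) → ends 2; pad 6 to align 8 for team; team at 8 (size 8, align 8) → ends 16; cooldown at 16 (size 8, align 8) → ends 24; ammo at 24 (size 2, align 2) → ends 26; tail pad 6 to reach multiple of 8; total 32 bytes, alignment 8
z at 0 (size 4, align 4) → ends 4
x at 4 (size 1, align 1) → ends 5
hp at 5 (size 1, align 1) → ends 6
pad 2 to align 8 for vx
vx at 8 (size 8, align 8) → ends 16
target at 16 (size 72, align 8) → ends 88
score at 88 (size 32, align 8) → ends 120
state at 120 (size 1, align 1) → ends 121
tail pad 7 to reach multiple of 8
total 128 bytes, alignment 8
— Node2 —
target at 0 (size 72, align 8) → ends 72
score at 72 (size 32, align 8) → ends 104
vx at 104 (size 8, align 8) → ends 112
z at 112 (size 4, align 4) → ends 116
x at 116 (size 1, align 1) → ends 117
hp at 117 (size 1, align 1) → ends 118
state at 118 (size 1, align 1) → ends 119
tail pad 1 to reach multiple of 8
total 120 bytes, alignment 8
128 − 120 = 8

8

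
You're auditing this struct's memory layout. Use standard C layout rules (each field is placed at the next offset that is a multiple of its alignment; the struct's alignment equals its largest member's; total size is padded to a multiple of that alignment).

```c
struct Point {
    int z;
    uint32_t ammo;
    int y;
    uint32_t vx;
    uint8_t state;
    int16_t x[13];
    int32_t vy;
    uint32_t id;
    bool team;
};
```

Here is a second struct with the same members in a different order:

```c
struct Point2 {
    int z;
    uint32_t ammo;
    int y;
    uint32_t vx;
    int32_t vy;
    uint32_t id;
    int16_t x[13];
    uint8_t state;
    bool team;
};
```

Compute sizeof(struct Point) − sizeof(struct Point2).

0..4  z  (4B, 4-aligned)
4..8  ammo  (4B, 4-aligned)
8..12  y  (4B, 4-aligned)
12..16  vx  (4B, 4-aligned)
16..17  state  (1B, 1-aligned)
17..18  -- padding (1B)
18..44  x  (26B, 2-aligned)
44..48  vy  (4B, 4-aligned)
48..52  id  (4B, 4-aligned)
52..53  team  (1B, 1-aligned)
53..56  -- tail padding (3B)
sizeof = 56, alignof = 4
— Point2 —
0..4  z  (4B, 4-aligned)
4..8  ammo  (4B, 4-aligned)
8..12  y  (4B, 4-aligned)
12..16  vx  (4B, 4-aligned)
16..20  vy  (4B, 4-aligned)
20..24  id  (4B, 4-aligned)
24..50  x  (26B, 2-aligned)
50..51  state  (1B, 1-aligned)
51..52  team  (1B, 1-aligned)
sizeof = 52, alignof = 4
56 − 52 = 4

4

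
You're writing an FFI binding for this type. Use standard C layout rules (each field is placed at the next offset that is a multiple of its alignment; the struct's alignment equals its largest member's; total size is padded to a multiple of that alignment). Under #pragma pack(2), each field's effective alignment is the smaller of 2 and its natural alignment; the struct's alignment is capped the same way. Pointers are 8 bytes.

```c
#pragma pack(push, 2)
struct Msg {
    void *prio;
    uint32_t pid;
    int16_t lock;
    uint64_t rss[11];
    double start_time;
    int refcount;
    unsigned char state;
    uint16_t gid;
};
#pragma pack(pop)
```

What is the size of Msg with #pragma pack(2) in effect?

@0: prio [8B, align 2] → 8
@8: pid [4B, align 2] → 12
@12: lock [2B, align 2] → 14
@14: rss [88B, align 2] → 102
@102: start_time [8B, align 2] → 110
@110: refcount [4B, align 2] → 114
@114: state [1B, align 1] → 115
+1 pad (align 2)
@116: gid [2B, align 2] → 118
size 118, align 2

118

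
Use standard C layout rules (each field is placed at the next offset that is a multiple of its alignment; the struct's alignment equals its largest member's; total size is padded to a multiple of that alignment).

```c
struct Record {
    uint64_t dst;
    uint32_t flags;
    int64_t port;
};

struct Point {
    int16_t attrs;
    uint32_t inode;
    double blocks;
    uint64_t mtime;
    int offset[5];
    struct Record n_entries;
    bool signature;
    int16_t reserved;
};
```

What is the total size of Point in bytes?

Record: 0..8  dst  (8B, 8-aligned); 8..12  flags  (4B, 4-aligned); 12..16  -- padding (4B); 16..24  port  (8B, 8-aligned); sizeof = 24, alignof = 8
0..2  attrs  (2B, 2-aligned)
2..4  -- padding (2B)
4..8  inode  (4B, 4-aligned)
8..16  blocks  (8B, 8-aligned)
16..24  mtime  (8B, 8-aligned)
24..44  offset  (20B, 4-aligned)
44..48  -- padding (4B)
48..72  n_entries  (24B, 8-aligned)
72..73  signature  (1B, 1-aligned)
73..74  -- padding (1B)
74..76  reserved  (2B, 2-aligned)
76..80  -- tail padding (4B)
sizeof = 80, alignof = 8

80 bytes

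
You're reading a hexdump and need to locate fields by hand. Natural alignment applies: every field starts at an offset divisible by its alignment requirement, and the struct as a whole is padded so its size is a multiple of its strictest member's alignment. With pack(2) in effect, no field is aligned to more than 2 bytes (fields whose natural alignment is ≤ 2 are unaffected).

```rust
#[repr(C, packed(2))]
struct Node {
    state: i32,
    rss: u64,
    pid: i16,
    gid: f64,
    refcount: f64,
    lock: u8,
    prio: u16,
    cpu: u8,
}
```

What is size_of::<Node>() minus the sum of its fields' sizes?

2

0..4  state  (4B, 2-aligned)
4..12  rss  (8B, 2-aligned)
12..14  pid  (2B, 2-aligned)
14..22  gid  (8B, 2-aligned)
22..30  refcount  (8B, 2-aligned)
30..31  lock  (1B, 1-aligned)
31..32  -- padding (1B)
32..34  prio  (2B, 2-aligned)
34..35  cpu  (1B, 1-aligned)
35..36  -- tail padding (1B)
sizeof = 36, alignof = 2
data bytes 34, size 36 → padding 2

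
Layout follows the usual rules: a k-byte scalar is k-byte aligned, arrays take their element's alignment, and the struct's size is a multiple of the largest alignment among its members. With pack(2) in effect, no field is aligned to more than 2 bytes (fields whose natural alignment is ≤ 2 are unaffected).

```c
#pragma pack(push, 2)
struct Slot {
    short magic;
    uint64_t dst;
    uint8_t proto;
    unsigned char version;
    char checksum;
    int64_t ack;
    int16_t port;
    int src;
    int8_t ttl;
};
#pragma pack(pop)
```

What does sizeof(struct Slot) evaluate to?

30 bytes

@0: magic [2B, align 2] → 2
@2: dst [8B, align 2] → 10
@10: proto [1B, align 1] → 11
@11: version [1B, align 1] → 12
@12: checksum [1B, align 1] → 13
+1 pad (align 2)
@14: ack [8B, align 2] → 22
@22: port [2B, align 2] → 24
@24: src [4B, align 2] → 28
@28: ttl [1B, align 1] → 29
+1 tail pad (align 2)
size 30, align 2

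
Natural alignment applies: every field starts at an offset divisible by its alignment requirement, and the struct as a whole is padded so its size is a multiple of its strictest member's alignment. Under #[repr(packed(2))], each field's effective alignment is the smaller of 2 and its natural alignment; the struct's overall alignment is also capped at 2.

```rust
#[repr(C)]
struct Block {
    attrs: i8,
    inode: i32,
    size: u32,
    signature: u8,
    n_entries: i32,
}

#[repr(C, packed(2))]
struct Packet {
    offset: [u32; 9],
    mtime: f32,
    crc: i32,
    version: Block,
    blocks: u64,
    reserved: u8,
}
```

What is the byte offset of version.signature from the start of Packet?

Block: attrs at 0 (size 1, align 1) → ends 1; pad 3 to align 4 for inode; inode at 4 (size 4, align 4) → ends 8; size at 8 (size 4, align 4) → ends 12; signature at 12 (size 1, align 1) → ends 13; pad 3 to align 4 for n_entries; n_entries at 16 (size 4, align 4) → ends 20; total 20 bytes, alignment 4
offset at 0 (size 36, align 2) → ends 36
mtime at 36 (size 4, align 2) → ends 40
crc at 40 (size 4, align 2) → ends 44
version at 44 (size 20, align 2) → ends 64
within Block: signature at 12
44 + 12 = 56

56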